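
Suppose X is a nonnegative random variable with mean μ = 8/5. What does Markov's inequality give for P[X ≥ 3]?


μ = E[X] = 8/5, a = 3.
Markov: P[X ≥ 3] ≤ μ/a = (8/5)/3 = 8/15.
Numerically: ≈ 0.533.
(Since a = 3 > μ = 1.600, the bound 8/15 is < 1 and informative.)

P[X ≥ 3] ≤ 8/15 ≈ 0.533.


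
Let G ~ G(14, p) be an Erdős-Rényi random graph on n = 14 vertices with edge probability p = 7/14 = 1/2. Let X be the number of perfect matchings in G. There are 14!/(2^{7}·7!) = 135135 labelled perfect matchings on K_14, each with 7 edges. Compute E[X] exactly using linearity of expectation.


K_14 has 14!/(2^{7}·7!) = 135135 labelled perfect matchings.
For each such perfect matching H, let X_H = 1 if all 7 edges of H are present in G. Then P[X_H = 1] = p^{7} = (1/2)^{7} = 1/128.
Summing the indicators: E[X] = Σ_H E[X_H] = 135135 · p^{7} = 135135 · 1/128 = 135135/128.
Numerically: E[X] ≈ 1.06e+03.

E[X] = 135135 · (1/2)^{7} = 135135/128 ≈ 1.06e+03.


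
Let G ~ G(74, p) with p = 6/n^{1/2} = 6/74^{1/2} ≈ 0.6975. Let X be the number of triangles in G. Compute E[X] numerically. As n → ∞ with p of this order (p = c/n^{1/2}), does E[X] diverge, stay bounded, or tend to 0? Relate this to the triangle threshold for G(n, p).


Number of potential triangles: C(74, 3) = 64824.
Each occurs with probability p³ ≈ (0.6975)³ ≈ 3.393174e-01.
By linearity: E[X] = C(74, 3)·p³ ≈ 64824 · 3.393174e-01 ≈ 21995.9132.
Since α = 1/2 < 1, p = c/n^{1/2} ≫ 1/n is above the triangle threshold p ~ 1/n. Asymptotically E[X] ~ (c³/6)·n^{3(1−α)} = (6³/6)·n^{1.5} → ∞; triangles are abundant w.h.p.

E[X] ≈ 21995.9132; in regime p = Θ(1/n^{1/2}) E[X] diverges (above the triangle threshold p ~ 1/n).


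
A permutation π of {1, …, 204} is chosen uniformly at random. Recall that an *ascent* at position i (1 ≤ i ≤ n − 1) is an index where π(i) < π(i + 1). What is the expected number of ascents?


Write X = Σ X_I over i = 1, …, 203, with X_I the indicator of one ascent.
There are 203 indicators.
For each fixed i, the pair (π(i), π(i+1)) is a uniformly random ordered pair of distinct values from {1, …, 204}; by symmetry P[π(i) < π(i+1)] = 1/2.
By linearity: E[X] = 203 · (1/2) = (204 − 1) · (1/2) = 203/2 ≈ 101.500.

E[X] = 203/2 = 101.500.


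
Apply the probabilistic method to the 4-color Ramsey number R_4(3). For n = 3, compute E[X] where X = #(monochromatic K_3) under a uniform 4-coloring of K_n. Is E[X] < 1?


E[X] = C(3, 3) · 4^{1 − 3} = 1 · 4^{−2} = 1/16.
As a reduced fraction: E[X] = 1/16 ≈ 0.0625000.
Is E[X] < 1? YES.
Since E[X] < 1, there exists a 4-coloring of K_{3} with no monochromatic K_3; hence R_4(3) > 3.

E[X] = 1/16 ≈ 0.0625000; E[X] < 1, so R_4(3) > 3.


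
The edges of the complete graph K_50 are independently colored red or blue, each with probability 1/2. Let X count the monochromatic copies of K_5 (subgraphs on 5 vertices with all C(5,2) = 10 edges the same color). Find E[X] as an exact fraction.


Let X = Σ_S X_S over the C(50, 5) = 2118760 subsets S of size 5, where X_S = 1 if the K_5 on S is monochromatic.
For a fixed S, the K_5 on S has C(5, 2) = 10 edges. P[all 10 edges red] = (1/2)^10, and likewise for blue, so P[monochromatic] = 2·(1/2)^10 = 2^{1 − 10} = 1/512.
By linearity: E[X] = C(50, 5) · 2^{1 − 10} = 2118760 · 1/512 = 264845/64.
Numerically: E[X] ≈ 4138.203.

E[X] = C(50,5)·2^(1−C(5,2)) = 264845/64 ≈ 4138.203.


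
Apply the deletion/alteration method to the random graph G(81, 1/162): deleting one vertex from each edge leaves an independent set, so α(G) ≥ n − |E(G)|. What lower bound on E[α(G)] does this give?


E[|E(G)|] = C(81, 2)·p = 3240 · (1/162) = 20.
E[α(G)] ≥ n − E[|E(G)|] = 81 − 20 = 61.
Numerically: ≈ 61.000000.
(This is only a lower bound; the true E[α(G)] may be larger.)

E[α(G)] ≥ 61 ≈ 61.000000.


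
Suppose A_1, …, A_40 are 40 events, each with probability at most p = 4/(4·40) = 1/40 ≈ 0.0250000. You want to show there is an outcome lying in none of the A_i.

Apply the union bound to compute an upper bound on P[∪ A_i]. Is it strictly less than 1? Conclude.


Union bound: P[∪_{i=1}^{40} A_i] ≤ Σ_i P[A_i] ≤ 40·p = 40·(1/40) = 1.
Numerically: 1 ≈ 1.0000000.
Is 1 < 1? NO.
Since the bound 1 is ≥ 1, the union bound is uninformative here; it does NOT by itself certify existence.

40·p = 1 ≈ 1.0000000; existence NOT certified by the union bound.


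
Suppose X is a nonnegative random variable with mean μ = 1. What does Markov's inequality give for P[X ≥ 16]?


μ = E[X] = 1, a = 16.
Markov: P[X ≥ 16] ≤ μ/a = (1)/16 = 1/16.
Numerically: ≈ 0.062.
(Since a = 16 > μ = 1.000, the bound 1/16 is < 1 and informative.)

P[X ≥ 16] ≤ 1/16 ≈ 0.062.


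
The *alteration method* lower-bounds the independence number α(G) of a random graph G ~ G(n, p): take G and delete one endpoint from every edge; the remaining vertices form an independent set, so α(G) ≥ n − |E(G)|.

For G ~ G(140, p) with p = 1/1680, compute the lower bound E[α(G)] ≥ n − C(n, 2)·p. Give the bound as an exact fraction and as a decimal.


E[|E(G)|] = C(140, 2)·p = 9730 · (1/1680) = 139/24.
E[α(G)] ≥ n − E[|E(G)|] = 140 − 139/24 = 3221/24.
Numerically: ≈ 134.208.
(This is only a lower bound; the true E[α(G)] may be larger.)

E[α(G)] ≥ 3221/24 ≈ 134.208.


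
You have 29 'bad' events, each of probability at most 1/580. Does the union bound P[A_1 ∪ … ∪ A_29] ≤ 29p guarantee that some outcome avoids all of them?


Union bound: P[∪_{i=1}^{29} A_i] ≤ Σ_i P[A_i] ≤ 29·p = 29·(1/580) = 1/20.
Numerically: 1/20 ≈ 0.050.
Is 1/20 < 1? YES.
Since P[∪ A_i] ≤ 1/20 < 1, the complement has P[∩ A_i^c] ≥ 1 − 1/20 = 19/20 > 0, so some outcome avoids every A_i.

29·p = 1/20 ≈ 0.050; existence CERTIFIED by the union bound.


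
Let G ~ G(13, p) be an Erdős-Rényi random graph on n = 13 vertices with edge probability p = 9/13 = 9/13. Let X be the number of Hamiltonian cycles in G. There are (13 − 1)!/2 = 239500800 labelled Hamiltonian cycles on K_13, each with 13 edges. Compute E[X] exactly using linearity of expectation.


K_13 has (13 − 1)!/2 = 239500800 labelled Hamiltonian cycles.
For each such Hamiltonian cycle H, let X_H = 1 if all 13 edges of H are present in G. Then P[X_H = 1] = p^{13} = (9/13)^{13} = 2541865828329/302875106592253.
By linearity: E[X] = Σ_H E[X_H] = 239500800 · p^{13} = 239500800 · 2541865828329/302875106592253 = 608778899377458163200/302875106592253.
Numerically: E[X] ≈ 2.01e+06.

E[X] = 239500800 · (9/13)^{13} = 608778899377458163200/302875106592253 ≈ 2.01e+06.


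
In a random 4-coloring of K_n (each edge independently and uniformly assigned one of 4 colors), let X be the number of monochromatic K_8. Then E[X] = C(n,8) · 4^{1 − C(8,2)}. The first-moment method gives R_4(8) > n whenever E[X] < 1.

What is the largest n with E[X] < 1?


We need C(n, 8) · 4^{1 − 28} < 1, i.e. C(n, 8) < 4^{28 − 1} = 18014398509481984.
Check values of n near the boundary:
  n = 404: C(404, 8) = 16415071523485570; 16415071523485570 < 18014398509481984? YES
  n = 405: C(405, 8) = 16745853821188050; 16745853821188050 < 18014398509481984? YES
  n = 406: C(406, 8) = 17082453897995850; 17082453897995850 < 18014398509481984? YES
  n = 407: C(407, 8) = 17424959239309050; 17424959239309050 < 18014398509481984? YES
  n = 408: C(408, 8) = 17773458424095231; 17773458424095231 < 18014398509481984? YES
  n = 409: C(409, 8) = 18128041135797879; 18128041135797879 < 18014398509481984? NO
  n = 410: C(410, 8) = 18488798173326195; 18488798173326195 < 18014398509481984? NO
The largest n with C(n, 8) < 18014398509481984 is n = 408 (where E[X] = 17773458424095231/18014398509481984 ≈ 0.987). Hence R_4(8) > 408, i.e. R_4(8) ≥ 409.

Largest n = 408; hence R_4(8) > 408.


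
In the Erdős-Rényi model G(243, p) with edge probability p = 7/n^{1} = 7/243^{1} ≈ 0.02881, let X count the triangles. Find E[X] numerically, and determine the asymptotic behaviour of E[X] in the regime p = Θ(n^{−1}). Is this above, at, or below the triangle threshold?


Number of potential triangles: C(243, 3) = 2362041.
Each occurs with probability p³ ≈ (0.02881)³ ≈ 2.390426e-05.
By linearity: E[X] = C(243, 3)·p³ ≈ 2362041 · 2.390426e-05 ≈ 56.4628.
Here α = 1, so p = 7/n is exactly at the triangle threshold p ~ 1/n. Asymptotically E[X] → c³/6 = 7³/6 = 343/6 ≈ 57.1667, a bounded constant. In this regime the triangle count is asymptotically Poisson(c³/6).

E[X] ≈ 56.4628; in regime p = Θ(1/n^{1}) E[X] stays bounded (at the triangle threshold p ~ 1/n).


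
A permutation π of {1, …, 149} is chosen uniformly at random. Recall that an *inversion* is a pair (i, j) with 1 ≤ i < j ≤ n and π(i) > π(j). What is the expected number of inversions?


Write X = Σ X_I over the C(149, 2) = 11026 pairs i < j, with X_I the indicator of one inversion.
There are 11026 indicators.
For each fixed pair i < j, the values π(i) and π(j) are two distinct elements of {1, …, 149} in uniformly random order; by symmetry P[π(i) > π(j)] = 1/2.
By linearity: E[X] = 11026 · (1/2) = C(149, 2) · (1/2) = 11026/2 = 5513 ≈ 5513.0000.

E[X] = 5513 = 5513.0000.


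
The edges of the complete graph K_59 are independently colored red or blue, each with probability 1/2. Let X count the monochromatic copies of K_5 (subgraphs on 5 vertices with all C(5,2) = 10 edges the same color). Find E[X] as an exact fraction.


Let X = Σ_S X_S over the C(59, 5) = 5006386 subsets S of size 5, where X_S = 1 if the K_5 on S is monochromatic.
For a fixed S, the K_5 on S has C(5, 2) = 10 edges. P[all 10 edges red] = (1/2)^10, and likewise for blue, so P[monochromatic] = 2·(1/2)^10 = 2^{1 − 10} = 1/512.
Summing: E[X] = C(59, 5) · 2^{1 − 10} = 5006386 · 1/512 = 2503193/256.
Numerically: E[X] ≈ 9778.098.

E[X] = C(59,5)·2^(1−C(5,2)) = 2503193/256 ≈ 9778.098.


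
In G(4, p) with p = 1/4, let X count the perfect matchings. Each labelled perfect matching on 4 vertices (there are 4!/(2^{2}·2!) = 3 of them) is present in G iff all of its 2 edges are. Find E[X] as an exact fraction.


K_4 has 4!/(2^{2}·2!) = 3 labelled perfect matchings.
For each such perfect matching H, let X_H = 1 if all 2 edges of H are present in G. Then P[X_H = 1] = p^{2} = (1/4)^{2} = 1/16.
By linearity of expectation: E[X] = Σ_H E[X_H] = 3 · p^{2} = 3 · 1/16 = 3/16.
Numerically: E[X] ≈ 0.1875.

E[X] = 3 · (1/4)^{2} = 3/16 ≈ 0.1875.


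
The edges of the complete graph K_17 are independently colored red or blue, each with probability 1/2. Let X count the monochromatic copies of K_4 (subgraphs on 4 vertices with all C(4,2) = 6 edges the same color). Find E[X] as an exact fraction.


Let X = Σ_S X_S over the C(17, 4) = 2380 subsets S of size 4, where X_S = 1 if the K_4 on S is monochromatic.
For a fixed S, the K_4 on S has C(4, 2) = 6 edges. P[all 6 edges red] = (1/2)^6, and likewise for blue, so P[monochromatic] = 2·(1/2)^6 = 2^{1 − 6} = 1/32.
Summing: E[X] = C(17, 4) · 2^{1 − 6} = 2380 · 1/32 = 595/8.
Numerically: E[X] ≈ 74.3750.

E[X] = C(17,4)·2^(1−C(4,2)) = 595/8 ≈ 74.3750.


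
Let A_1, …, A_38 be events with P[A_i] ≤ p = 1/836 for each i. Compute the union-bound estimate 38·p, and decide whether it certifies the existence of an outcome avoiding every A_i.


Union bound: P[∪_{i=1}^{38} A_i] ≤ Σ_i P[A_i] ≤ 38·p = 38·(1/836) = 1/22.
Numerically: 1/22 ≈ 0.04545.
Is 1/22 < 1? YES.
Since P[∪ A_i] ≤ 1/22 < 1, the complement has P[∩ A_i^c] ≥ 1 − 1/22 = 21/22 > 0, so some outcome avoids every A_i.

38·p = 1/22 ≈ 0.04545; existence CERTIFIED by the union bound.


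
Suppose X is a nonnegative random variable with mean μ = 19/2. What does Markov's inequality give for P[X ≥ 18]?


μ = E[X] = 19/2, a = 18.
Markov: P[X ≥ 18] ≤ μ/a = (19/2)/18 = 19/36.
Numerically: ≈ 0.52778.
(Since a = 18 > μ = 9.50000, the bound 19/36 is < 1 and informative.)

P[X ≥ 18] ≤ 19/36 ≈ 0.52778.


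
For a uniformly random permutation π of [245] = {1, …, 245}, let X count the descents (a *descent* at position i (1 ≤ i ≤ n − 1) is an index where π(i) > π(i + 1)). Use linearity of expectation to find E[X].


Write X = Σ X_I over i = 1, …, 244, with X_I the indicator of one descent.
There are 244 indicators.
For each fixed i, the pair (π(i), π(i+1)) is a uniformly random ordered pair of distinct values from {1, …, 245}; by symmetry P[π(i) > π(i+1)] = 1/2.
By linearity: E[X] = 244 · (1/2) = (245 − 1) · (1/2) = 122 ≈ 122.000000.

E[X] = 122 = 122.000000.


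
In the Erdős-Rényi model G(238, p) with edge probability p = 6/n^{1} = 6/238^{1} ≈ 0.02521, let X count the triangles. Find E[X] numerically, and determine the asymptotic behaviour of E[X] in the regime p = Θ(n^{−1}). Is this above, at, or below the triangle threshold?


Number of potential triangles: C(238, 3) = 2218636.
Each occurs with probability p³ ≈ (0.02521)³ ≈ 1.6022227e-05.
By linearity: E[X] = C(238, 3)·p³ ≈ 2218636 · 1.6022227e-05 ≈ 35.54749.
Here α = 1, so p = 6/n is exactly at the triangle threshold p ~ 1/n. Asymptotically E[X] → c³/6 = 6³/6 = 36 ≈ 36.00000, a bounded constant. In this regime the triangle count is asymptotically Poisson(c³/6).

E[X] ≈ 35.54749; in regime p = Θ(1/n^{1}) E[X] stays bounded (at the triangle threshold p ~ 1/n).


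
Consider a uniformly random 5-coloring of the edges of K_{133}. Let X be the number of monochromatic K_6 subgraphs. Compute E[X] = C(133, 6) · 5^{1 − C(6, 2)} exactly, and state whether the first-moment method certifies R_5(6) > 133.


E[X] = C(133, 6) · 5^{1 − 15} = 6856577728 · 5^{−14} = 6856577728/6103515625.
As a reduced fraction: E[X] = 6856577728/6103515625 ≈ 1.1233817.
Is E[X] < 1? NO.
Since E[X] ≥ 1, the first-moment bound is inconclusive at n = 133; it does NOT by itself certify R_5(6) > 133.

E[X] = 6856577728/6103515625 ≈ 1.1233817; E[X] ≥ 1; first-moment method inconclusive here.


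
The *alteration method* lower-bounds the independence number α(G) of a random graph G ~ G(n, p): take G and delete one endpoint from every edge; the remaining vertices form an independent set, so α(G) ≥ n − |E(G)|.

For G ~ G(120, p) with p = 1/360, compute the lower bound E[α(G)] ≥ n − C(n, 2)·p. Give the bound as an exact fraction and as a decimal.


E[|E(G)|] = C(120, 2)·p = 7140 · (1/360) = 119/6.
E[α(G)] ≥ n − E[|E(G)|] = 120 − 119/6 = 601/6.
Numerically: ≈ 100.1667.
(This is only a lower bound; the true E[α(G)] may be larger.)

E[α(G)] ≥ 601/6 ≈ 100.1667.


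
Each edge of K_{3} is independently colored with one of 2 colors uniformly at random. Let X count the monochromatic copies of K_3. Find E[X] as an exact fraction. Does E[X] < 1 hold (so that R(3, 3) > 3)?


E[X] = C(3, 3) · 2^{1 − 3} = 1 · 2^{−2} = 1/4.
As a reduced fraction: E[X] = 1/4 ≈ 0.250.
Is E[X] < 1? YES.
Since E[X] < 1, there exists a 2-coloring of K_{3} with no monochromatic K_3; hence R(3, 3) > 3.

E[X] = 1/4 ≈ 0.250; E[X] < 1, so R(3, 3) > 3.


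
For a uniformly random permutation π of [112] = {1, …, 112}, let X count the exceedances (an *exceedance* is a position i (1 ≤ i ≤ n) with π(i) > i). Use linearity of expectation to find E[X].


Write X = Σ_{i=1}^{112} X_i, where X_i = 1_{π(i) > i}.
For each fixed i, π(i) is uniform over {1, …, 112} (marginal of a uniform permutation), so P[π(i) > i] = (n − i)/n. Summing: Σ_{i=1}^{112} (n − i)/n = (0 + 1 + … + 111)/112 = 112(112 − 1)/(2·112) = (112 − 1)/2.
Hence E[X] = Σ_{i=1}^{112} (112 − i)/112 = 111/2 ≈ 55.50000.

E[X] = 111/2 = 55.50000.


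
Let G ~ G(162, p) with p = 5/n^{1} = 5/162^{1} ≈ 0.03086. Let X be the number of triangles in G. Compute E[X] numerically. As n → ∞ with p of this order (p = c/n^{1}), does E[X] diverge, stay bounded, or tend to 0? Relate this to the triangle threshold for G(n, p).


Number of potential triangles: C(162, 3) = 695520.
Each occurs with probability p³ ≈ (0.03086)³ ≈ 2.940119e-05.
By linearity: E[X] = C(162, 3)·p³ ≈ 695520 · 2.940119e-05 ≈ 20.4491.
Here α = 1, so p = 5/n is exactly at the triangle threshold p ~ 1/n. Asymptotically E[X] → c³/6 = 5³/6 = 125/6 ≈ 20.8333, a bounded constant. In this regime the triangle count is asymptotically Poisson(c³/6).

E[X] ≈ 20.4491; in regime p = Θ(1/n^{1}) E[X] stays bounded (at the triangle threshold p ~ 1/n).


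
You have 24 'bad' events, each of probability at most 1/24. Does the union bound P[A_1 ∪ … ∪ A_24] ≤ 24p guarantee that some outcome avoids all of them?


Union bound: P[∪_{i=1}^{24} A_i] ≤ Σ_i P[A_i] ≤ 24·p = 24·(1/24) = 1.
Numerically: 1 ≈ 1.0000.
Is 1 < 1? NO.
Since the bound 1 is ≥ 1, the union bound is uninformative here; it does NOT by itself certify existence.

24·p = 1 ≈ 1.0000; existence NOT certified by the union bound.


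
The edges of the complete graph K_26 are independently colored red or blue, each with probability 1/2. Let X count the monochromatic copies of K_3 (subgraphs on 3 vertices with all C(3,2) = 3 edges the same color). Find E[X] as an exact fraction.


Let X = Σ_S X_S over the C(26, 3) = 2600 subsets S of size 3, where X_S = 1 if the K_3 on S is monochromatic.
For a fixed S, the K_3 on S has C(3, 2) = 3 edges. P[all 3 edges red] = (1/2)^3, and likewise for blue, so P[monochromatic] = 2·(1/2)^3 = 2^{1 − 3} = 1/4.
Summing: E[X] = C(26, 3) · 2^{1 − 3} = 2600 · 1/4 = 650.
Numerically: E[X] ≈ 650.000.

E[X] = C(26,3)·2^(1−C(3,2)) = 650 ≈ 650.000.


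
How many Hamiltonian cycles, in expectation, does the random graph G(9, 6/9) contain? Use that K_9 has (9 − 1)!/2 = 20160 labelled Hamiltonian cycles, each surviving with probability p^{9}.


K_9 has (9 − 1)!/2 = 20160 labelled Hamiltonian cycles.
For each such Hamiltonian cycle H, let X_H = 1 if all 9 edges of H are present in G. Then P[X_H = 1] = p^{9} = (2/3)^{9} = 512/19683.
Summing the indicators: E[X] = Σ_H E[X_H] = 20160 · p^{9} = 20160 · 512/19683 = 1146880/2187.
Numerically: E[X] ≈ 524.41.

E[X] = 20160 · (2/3)^{9} = 1146880/2187 ≈ 524.41.


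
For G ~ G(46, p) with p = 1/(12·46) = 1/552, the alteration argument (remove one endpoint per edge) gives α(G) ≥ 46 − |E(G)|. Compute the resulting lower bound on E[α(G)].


E[|E(G)|] = C(46, 2)·p = 1035 · (1/552) = 15/8.
E[α(G)] ≥ n − E[|E(G)|] = 46 − 15/8 = 353/8.
Numerically: ≈ 44.125000.
(This is only a lower bound; the true E[α(G)] may be larger.)

E[α(G)] ≥ 353/8 ≈ 44.125000.


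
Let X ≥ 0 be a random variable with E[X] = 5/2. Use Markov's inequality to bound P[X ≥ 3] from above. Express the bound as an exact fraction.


μ = E[X] = 5/2, a = 3.
Markov: P[X ≥ 3] ≤ μ/a = (5/2)/3 = 5/6.
Numerically: ≈ 0.833333.
(Since a = 3 > μ = 2.500000, the bound 5/6 is < 1 and informative.)

P[X ≥ 3] ≤ 5/6 ≈ 0.833333.


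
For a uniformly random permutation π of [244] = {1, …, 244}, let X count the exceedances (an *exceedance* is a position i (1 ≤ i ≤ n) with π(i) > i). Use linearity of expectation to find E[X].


Write X = Σ_{i=1}^{244} X_i, where X_i = 1_{π(i) > i}.
For each fixed i, π(i) is uniform over {1, …, 244} (marginal of a uniform permutation), so P[π(i) > i] = (n − i)/n. Summing: Σ_{i=1}^{244} (n − i)/n = (0 + 1 + … + 243)/244 = 244(244 − 1)/(2·244) = (244 − 1)/2.
Hence E[X] = Σ_{i=1}^{244} (244 − i)/244 = 243/2 ≈ 121.500000.

E[X] = 243/2 = 121.500000.


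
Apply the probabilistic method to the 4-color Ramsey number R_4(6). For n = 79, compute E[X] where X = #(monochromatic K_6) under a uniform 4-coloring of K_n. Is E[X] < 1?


E[X] = C(79, 6) · 4^{1 − 15} = 277962685 · 4^{−14} = 277962685/268435456.
As a reduced fraction: E[X] = 277962685/268435456 ≈ 1.035492.
Is E[X] < 1? NO.
Since E[X] ≥ 1, the first-moment bound is inconclusive at n = 79; it does NOT by itself certify R_4(6) > 79.

E[X] = 277962685/268435456 ≈ 1.035492; E[X] ≥ 1; first-moment method inconclusive here.


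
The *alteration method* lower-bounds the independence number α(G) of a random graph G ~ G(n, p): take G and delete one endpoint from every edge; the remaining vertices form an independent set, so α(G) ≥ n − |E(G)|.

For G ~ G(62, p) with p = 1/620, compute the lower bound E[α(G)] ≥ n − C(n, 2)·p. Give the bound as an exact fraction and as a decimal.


E[|E(G)|] = C(62, 2)·p = 1891 · (1/620) = 61/20.
E[α(G)] ≥ n − E[|E(G)|] = 62 − 61/20 = 1179/20.
Numerically: ≈ 58.950000.
(This is only a lower bound; the true E[α(G)] may be larger.)

E[α(G)] ≥ 1179/20 ≈ 58.950000.


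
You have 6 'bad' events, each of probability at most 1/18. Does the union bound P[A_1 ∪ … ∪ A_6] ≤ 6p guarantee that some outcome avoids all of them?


Union bound: P[∪_{i=1}^{6} A_i] ≤ Σ_i P[A_i] ≤ 6·p = 6·(1/18) = 1/3.
Numerically: 1/3 ≈ 0.33333.
Is 1/3 < 1? YES.
Since P[∪ A_i] ≤ 1/3 < 1, the complement has P[∩ A_i^c] ≥ 1 − 1/3 = 2/3 > 0, so some outcome avoids every A_i.

6·p = 1/3 ≈ 0.33333; existence CERTIFIED by the union bound.


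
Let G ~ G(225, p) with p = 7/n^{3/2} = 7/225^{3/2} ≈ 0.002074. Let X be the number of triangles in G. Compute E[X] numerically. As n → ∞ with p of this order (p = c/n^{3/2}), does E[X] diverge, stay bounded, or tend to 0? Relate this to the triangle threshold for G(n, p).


Number of potential triangles: C(225, 3) = 1873200.
Each occurs with probability p³ ≈ (0.002074)³ ≈ 8.922217e-09.
By linearity: E[X] = C(225, 3)·p³ ≈ 1873200 · 8.922217e-09 ≈ 0.0167.
Since α = 3/2 > 1, p = c/n^{3/2} = o(1/n) is below the triangle threshold p ~ 1/n. Asymptotically E[X] ~ (c³/6)·n^{3(1−α)} = (7³/6)·n^{-1.5} → 0, so by Markov's inequality G has no triangles w.h.p.

E[X] ≈ 0.0167; in regime p = Θ(1/n^{3/2}) E[X] tends to 0 (below the triangle threshold p ~ 1/n).


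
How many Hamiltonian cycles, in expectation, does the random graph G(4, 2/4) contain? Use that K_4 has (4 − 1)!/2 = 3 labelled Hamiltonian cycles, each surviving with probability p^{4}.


K_4 has (4 − 1)!/2 = 3 labelled Hamiltonian cycles.
For each such Hamiltonian cycle H, let X_H = 1 if all 4 edges of H are present in G. Then P[X_H = 1] = p^{4} = (1/2)^{4} = 1/16.
By linearity: E[X] = Σ_H E[X_H] = 3 · p^{4} = 3 · 1/16 = 3/16.
Numerically: E[X] ≈ 0.1875.

E[X] = 3 · (1/2)^{4} = 3/16 ≈ 0.1875.


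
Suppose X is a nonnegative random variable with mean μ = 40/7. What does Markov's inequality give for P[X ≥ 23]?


μ = E[X] = 40/7, a = 23.
Markov: P[X ≥ 23] ≤ μ/a = (40/7)/23 = 40/161.
Numerically: ≈ 0.24845.
(Since a = 23 > μ = 5.71429, the bound 40/161 is < 1 and informative.)

P[X ≥ 23] ≤ 40/161 ≈ 0.24845.


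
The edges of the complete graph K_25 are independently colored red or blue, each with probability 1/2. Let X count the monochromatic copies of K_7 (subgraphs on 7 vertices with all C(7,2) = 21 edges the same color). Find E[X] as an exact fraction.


Let X = Σ_S X_S over the C(25, 7) = 480700 subsets S of size 7, where X_S = 1 if the K_7 on S is monochromatic.
For a fixed S, the K_7 on S has C(7, 2) = 21 edges. P[all 21 edges red] = (1/2)^21, and likewise for blue, so P[monochromatic] = 2·(1/2)^21 = 2^{1 − 21} = 1/1048576.
Summing: E[X] = C(25, 7) · 2^{1 − 21} = 480700 · 1/1048576 = 120175/262144.
Numerically: E[X] ≈ 0.4584.

E[X] = C(25,7)·2^(1−C(7,2)) = 120175/262144 ≈ 0.4584.


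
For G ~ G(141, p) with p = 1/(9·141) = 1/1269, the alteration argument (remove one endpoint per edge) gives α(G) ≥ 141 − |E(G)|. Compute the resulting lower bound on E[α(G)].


E[|E(G)|] = C(141, 2)·p = 9870 · (1/1269) = 70/9.
E[α(G)] ≥ n − E[|E(G)|] = 141 − 70/9 = 1199/9.
Numerically: ≈ 133.222.
(This is only a lower bound; the true E[α(G)] may be larger.)

E[α(G)] ≥ 1199/9 ≈ 133.222.


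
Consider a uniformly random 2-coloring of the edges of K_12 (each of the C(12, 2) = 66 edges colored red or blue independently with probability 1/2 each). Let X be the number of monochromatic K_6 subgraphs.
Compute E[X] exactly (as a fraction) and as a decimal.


Let X = Σ_S X_S over the C(12, 6) = 924 subsets S of size 6, where X_S = 1 if the K_6 on S is monochromatic.
For a fixed S, the K_6 on S has C(6, 2) = 15 edges. P[all 15 edges red] = (1/2)^15, and likewise for blue, so P[monochromatic] = 2·(1/2)^15 = 2^{1 − 15} = 1/16384.
Summing: E[X] = C(12, 6) · 2^{1 − 15} = 924 · 1/16384 = 231/4096.
Numerically: E[X] ≈ 0.0564.

E[X] = C(12,6)·2^(1−C(6,2)) = 231/4096 ≈ 0.0564.


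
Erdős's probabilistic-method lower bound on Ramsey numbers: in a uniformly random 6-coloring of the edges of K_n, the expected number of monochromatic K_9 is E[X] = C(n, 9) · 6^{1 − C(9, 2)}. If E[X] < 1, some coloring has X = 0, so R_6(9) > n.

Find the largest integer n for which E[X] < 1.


We need C(n, 9) · 6^{1 − 36} < 1, i.e. C(n, 9) < 6^{36 − 1} = 1719070799748422591028658176.
Check values of n near the boundary:
  n = 4406: C(4406, 9) = 1710356485221788389505285700; 1710356485221788389505285700 < 1719070799748422591028658176? YES
  n = 4407: C(4407, 9) = 1713856532599459170657070050; 1713856532599459170657070050 < 1719070799748422591028658176? YES
  n = 4408: C(4408, 9) = 1717362945146264156457459600; 1717362945146264156457459600 < 1719070799748422591028658176? YES
  n = 4409: C(4409, 9) = 1720875732988608787686577131; 1720875732988608787686577131 < 1719070799748422591028658176? NO
  n = 4410: C(4410, 9) = 1724394906266704102180823710; 1724394906266704102180823710 < 1719070799748422591028658176? NO
The largest n with C(n, 9) < 1719070799748422591028658176 is n = 4408 (where E[X] = 35778394690547169926197075/35813974994758803979763712 ≈ 0.99901). Hence R_6(9) > 4408, i.e. R_6(9) ≥ 4409.

Largest n = 4408; hence R_6(9) > 4408.


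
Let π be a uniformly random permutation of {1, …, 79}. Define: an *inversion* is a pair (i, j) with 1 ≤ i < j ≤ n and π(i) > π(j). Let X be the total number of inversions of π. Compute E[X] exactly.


Write X = Σ X_I over the C(79, 2) = 3081 pairs i < j, with X_I the indicator of one inversion.
There are 3081 indicators.
For each fixed pair i < j, the values π(i) and π(j) are two distinct elements of {1, …, 79} in uniformly random order; by symmetry P[π(i) > π(j)] = 1/2.
By linearity: E[X] = 3081 · (1/2) = C(79, 2) · (1/2) = 3081/2 = 3081/2 ≈ 1540.50000.

E[X] = 3081/2 = 1540.50000.


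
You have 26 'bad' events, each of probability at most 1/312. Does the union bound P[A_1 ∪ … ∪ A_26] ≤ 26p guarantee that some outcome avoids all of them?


Union bound: P[∪_{i=1}^{26} A_i] ≤ Σ_i P[A_i] ≤ 26·p = 26·(1/312) = 1/12.
Numerically: 1/12 ≈ 0.083333.
Is 1/12 < 1? YES.
Since P[∪ A_i] ≤ 1/12 < 1, the complement has P[∩ A_i^c] ≥ 1 − 1/12 = 11/12 > 0, so some outcome avoids every A_i.

26·p = 1/12 ≈ 0.083333; existence CERTIFIED by the union bound.


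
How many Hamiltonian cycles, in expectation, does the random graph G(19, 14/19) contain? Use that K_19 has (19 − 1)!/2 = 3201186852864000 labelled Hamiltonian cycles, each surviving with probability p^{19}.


K_19 has (19 − 1)!/2 = 3201186852864000 labelled Hamiltonian cycles.
For each such Hamiltonian cycle H, let X_H = 1 if all 19 edges of H are present in G. Then P[X_H = 1] = p^{19} = (14/19)^{19} = 5976303958948914397184/1978419655660313589123979.
By linearity: E[X] = Σ_H E[X_H] = 3201186852864000 · p^{19} = 3201186852864000 · 5976303958948914397184/1978419655660313589123979 = 19131265662106339128470788663934976000/1978419655660313589123979.
Numerically: E[X] ≈ 9.67e+12.

E[X] = 3201186852864000 · (14/19)^{19} = 19131265662106339128470788663934976000/1978419655660313589123979 ≈ 9.67e+12.


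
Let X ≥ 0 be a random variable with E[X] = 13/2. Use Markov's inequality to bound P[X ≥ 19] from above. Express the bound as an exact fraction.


μ = E[X] = 13/2, a = 19.
Markov: P[X ≥ 19] ≤ μ/a = (13/2)/19 = 13/38.
Numerically: ≈ 0.34211.
(Since a = 19 > μ = 6.50000, the bound 13/38 is < 1 and informative.)

P[X ≥ 19] ≤ 13/38 ≈ 0.34211.


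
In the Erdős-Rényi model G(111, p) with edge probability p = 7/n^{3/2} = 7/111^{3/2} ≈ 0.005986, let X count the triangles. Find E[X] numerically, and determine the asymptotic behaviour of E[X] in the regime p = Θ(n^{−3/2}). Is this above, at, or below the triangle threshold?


Number of potential triangles: C(111, 3) = 221815.
Each occurs with probability p³ ≈ (0.005986)³ ≈ 2.144572e-07.
By linearity: E[X] = C(111, 3)·p³ ≈ 221815 · 2.144572e-07 ≈ 0.0476.
Since α = 3/2 > 1, p = c/n^{3/2} = o(1/n) is below the triangle threshold p ~ 1/n. Asymptotically E[X] ~ (c³/6)·n^{3(1−α)} = (7³/6)·n^{-1.5} → 0, so by Markov's inequality G has no triangles w.h.p.

E[X] ≈ 0.0476; in regime p = Θ(1/n^{3/2}) E[X] tends to 0 (below the triangle threshold p ~ 1/n).


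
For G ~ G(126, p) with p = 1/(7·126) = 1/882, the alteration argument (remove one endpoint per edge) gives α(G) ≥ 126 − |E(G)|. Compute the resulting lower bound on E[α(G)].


E[|E(G)|] = C(126, 2)·p = 7875 · (1/882) = 125/14.
E[α(G)] ≥ n − E[|E(G)|] = 126 − 125/14 = 1639/14.
Numerically: ≈ 117.07143.
(This is only a lower bound; the true E[α(G)] may be larger.)

E[α(G)] ≥ 1639/14 ≈ 117.07143.


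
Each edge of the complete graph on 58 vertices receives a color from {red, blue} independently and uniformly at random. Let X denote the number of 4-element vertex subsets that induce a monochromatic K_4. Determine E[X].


Let X = Σ_S X_S over the C(58, 4) = 424270 subsets S of size 4, where X_S = 1 if the K_4 on S is monochromatic.
For a fixed S, the K_4 on S has C(4, 2) = 6 edges. P[all 6 edges red] = (1/2)^6, and likewise for blue, so P[monochromatic] = 2·(1/2)^6 = 2^{1 − 6} = 1/32.
Summing: E[X] = C(58, 4) · 2^{1 − 6} = 424270 · 1/32 = 212135/16.
Numerically: E[X] ≈ 13258.437500.

E[X] = C(58,4)·2^(1−C(4,2)) = 212135/16 ≈ 13258.437500.


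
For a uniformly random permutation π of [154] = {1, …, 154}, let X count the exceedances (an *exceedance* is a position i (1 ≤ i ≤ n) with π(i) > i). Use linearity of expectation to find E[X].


Write X = Σ_{i=1}^{154} X_i, where X_i = 1_{π(i) > i}.
For each fixed i, π(i) is uniform over {1, …, 154} (marginal of a uniform permutation), so P[π(i) > i] = (n − i)/n. Summing: Σ_{i=1}^{154} (n − i)/n = (0 + 1 + … + 153)/154 = 154(154 − 1)/(2·154) = (154 − 1)/2.
Hence E[X] = Σ_{i=1}^{154} (154 − i)/154 = 153/2 ≈ 76.5000.

E[X] = 153/2 = 76.5000.


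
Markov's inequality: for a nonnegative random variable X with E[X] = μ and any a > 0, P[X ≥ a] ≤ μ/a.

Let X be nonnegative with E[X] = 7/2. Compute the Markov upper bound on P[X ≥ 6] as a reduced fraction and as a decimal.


μ = E[X] = 7/2, a = 6.
Markov: P[X ≥ 6] ≤ μ/a = (7/2)/6 = 7/12.
Numerically: ≈ 0.58333.
(Since a = 6 > μ = 3.50000, the bound 7/12 is < 1 and informative.)

P[X ≥ 6] ≤ 7/12 ≈ 0.58333.


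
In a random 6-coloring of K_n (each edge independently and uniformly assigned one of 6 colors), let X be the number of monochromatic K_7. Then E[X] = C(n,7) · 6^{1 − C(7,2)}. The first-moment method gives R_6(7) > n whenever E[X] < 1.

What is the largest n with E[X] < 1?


We need C(n, 7) · 6^{1 − 21} < 1, i.e. C(n, 7) < 6^{21 − 1} = 3656158440062976.
Check values of n near the boundary:
  n = 565: C(565, 7) = 3513212521235560; 3513212521235560 < 3656158440062976? YES
  n = 566: C(566, 7) = 3557206237959440; 3557206237959440 < 3656158440062976? YES
  n = 567: C(567, 7) = 3601671315933933; 3601671315933933 < 3656158440062976? YES
  n = 568: C(568, 7) = 3646611956239704; 3646611956239704 < 3656158440062976? YES
  n = 569: C(569, 7) = 3692032389858348; 3692032389858348 < 3656158440062976? NO
  n = 570: C(570, 7) = 3737936877831720; 3737936877831720 < 3656158440062976? NO
The largest n with C(n, 7) < 3656158440062976 is n = 568 (where E[X] = 16882462760369/16926659444736 ≈ 0.997). Hence R_6(7) > 568, i.e. R_6(7) ≥ 569.

Largest n = 568; hence R_6(7) > 568.


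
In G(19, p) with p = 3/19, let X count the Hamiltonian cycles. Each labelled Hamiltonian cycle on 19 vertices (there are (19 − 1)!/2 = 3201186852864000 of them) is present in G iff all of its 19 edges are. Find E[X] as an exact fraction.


K_19 has (19 − 1)!/2 = 3201186852864000 labelled Hamiltonian cycles.
For each such Hamiltonian cycle H, let X_H = 1 if all 19 edges of H are present in G. Then P[X_H = 1] = p^{19} = (3/19)^{19} = 1162261467/1978419655660313589123979.
Summing the indicators: E[X] = Σ_H E[X_H] = 3201186852864000 · p^{19} = 3201186852864000 · 1162261467/1978419655660313589123979 = 3720616127750825791488000/1978419655660313589123979.
Numerically: E[X] ≈ 1.8806.

E[X] = 3201186852864000 · (3/19)^{19} = 3720616127750825791488000/1978419655660313589123979 ≈ 1.8806.


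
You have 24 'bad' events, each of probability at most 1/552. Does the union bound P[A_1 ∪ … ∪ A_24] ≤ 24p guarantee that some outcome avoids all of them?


Union bound: P[∪_{i=1}^{24} A_i] ≤ Σ_i P[A_i] ≤ 24·p = 24·(1/552) = 1/23.
Numerically: 1/23 ≈ 0.04348.
Is 1/23 < 1? YES.
Since P[∪ A_i] ≤ 1/23 < 1, the complement has P[∩ A_i^c] ≥ 1 − 1/23 = 22/23 > 0, so some outcome avoids every A_i.

24·p = 1/23 ≈ 0.04348; existence CERTIFIED by the union bound.


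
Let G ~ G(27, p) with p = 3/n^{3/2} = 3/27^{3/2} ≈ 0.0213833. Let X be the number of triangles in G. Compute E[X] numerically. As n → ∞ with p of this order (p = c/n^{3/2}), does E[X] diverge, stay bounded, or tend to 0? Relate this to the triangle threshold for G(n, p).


Number of potential triangles: C(27, 3) = 2925.
Each occurs with probability p³ ≈ (0.0213833)³ ≈ 9.77747750e-06.
By linearity: E[X] = C(27, 3)·p³ ≈ 2925 · 9.77747750e-06 ≈ 0.028599.
Since α = 3/2 > 1, p = c/n^{3/2} = o(1/n) is below the triangle threshold p ~ 1/n. Asymptotically E[X] ~ (c³/6)·n^{3(1−α)} = (3³/6)·n^{-1.5} → 0, so by Markov's inequality G has no triangles w.h.p.

E[X] ≈ 0.028599; in regime p = Θ(1/n^{3/2}) E[X] tends to 0 (below the triangle threshold p ~ 1/n).


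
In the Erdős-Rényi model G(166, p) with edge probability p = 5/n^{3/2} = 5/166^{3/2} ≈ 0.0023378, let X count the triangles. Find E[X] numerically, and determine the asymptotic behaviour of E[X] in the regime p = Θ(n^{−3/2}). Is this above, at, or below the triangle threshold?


Number of potential triangles: C(166, 3) = 748660.
Each occurs with probability p³ ≈ (0.0023378)³ ≈ 1.27768447e-08.
By linearity: E[X] = C(166, 3)·p³ ≈ 748660 · 1.27768447e-08 ≈ 0.009566.
Since α = 3/2 > 1, p = c/n^{3/2} = o(1/n) is below the triangle threshold p ~ 1/n. Asymptotically E[X] ~ (c³/6)·n^{3(1−α)} = (5³/6)·n^{-1.5} → 0, so by Markov's inequality G has no triangles w.h.p.

E[X] ≈ 0.009566; in regime p = Θ(1/n^{3/2}) E[X] tends to 0 (below the triangle threshold p ~ 1/n).


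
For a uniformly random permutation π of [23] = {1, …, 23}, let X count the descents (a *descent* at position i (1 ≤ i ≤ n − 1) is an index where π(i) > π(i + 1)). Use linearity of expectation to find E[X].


Write X = Σ X_I over i = 1, …, 22, with X_I the indicator of one descent.
There are 22 indicators.
For each fixed i, the pair (π(i), π(i+1)) is a uniformly random ordered pair of distinct values from {1, …, 23}; by symmetry P[π(i) > π(i+1)] = 1/2.
By linearity: E[X] = 22 · (1/2) = (23 − 1) · (1/2) = 11 ≈ 11.0000.

E[X] = 11 = 11.0000.


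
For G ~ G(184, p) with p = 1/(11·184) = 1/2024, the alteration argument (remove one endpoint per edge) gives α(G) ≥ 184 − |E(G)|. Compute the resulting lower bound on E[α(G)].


E[|E(G)|] = C(184, 2)·p = 16836 · (1/2024) = 183/22.
E[α(G)] ≥ n − E[|E(G)|] = 184 − 183/22 = 3865/22.
Numerically: ≈ 175.681818.
(This is only a lower bound; the true E[α(G)] may be larger.)

E[α(G)] ≥ 3865/22 ≈ 175.681818.


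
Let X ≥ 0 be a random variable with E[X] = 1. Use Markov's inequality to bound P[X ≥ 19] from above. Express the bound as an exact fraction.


μ = E[X] = 1, a = 19.
Markov: P[X ≥ 19] ≤ μ/a = (1)/19 = 1/19.
Numerically: ≈ 0.05263.
(Since a = 19 > μ = 1.00000, the bound 1/19 is < 1 and informative.)

P[X ≥ 19] ≤ 1/19 ≈ 0.05263.


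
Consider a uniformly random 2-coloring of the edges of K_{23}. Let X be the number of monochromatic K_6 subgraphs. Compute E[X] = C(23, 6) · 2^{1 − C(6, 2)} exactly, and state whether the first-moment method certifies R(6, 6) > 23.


E[X] = C(23, 6) · 2^{1 − 15} = 100947 · 2^{−14} = 100947/16384.
As a reduced fraction: E[X] = 100947/16384 ≈ 6.1613159.
Is E[X] < 1? NO.
Since E[X] ≥ 1, the first-moment bound is inconclusive at n = 23; it does NOT by itself certify R(6, 6) > 23.

E[X] = 100947/16384 ≈ 6.1613159; E[X] ≥ 1; first-moment method inconclusive here.


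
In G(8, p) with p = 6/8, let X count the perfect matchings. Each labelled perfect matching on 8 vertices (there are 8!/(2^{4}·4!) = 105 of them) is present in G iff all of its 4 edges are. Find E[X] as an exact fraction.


K_8 has 8!/(2^{4}·4!) = 105 labelled perfect matchings.
For each such perfect matching H, let X_H = 1 if all 4 edges of H are present in G. Then P[X_H = 1] = p^{4} = (3/4)^{4} = 81/256.
By linearity of expectation: E[X] = Σ_H E[X_H] = 105 · p^{4} = 105 · 81/256 = 8505/256.
Numerically: E[X] ≈ 33.223.

E[X] = 105 · (3/4)^{4} = 8505/256 ≈ 33.223.


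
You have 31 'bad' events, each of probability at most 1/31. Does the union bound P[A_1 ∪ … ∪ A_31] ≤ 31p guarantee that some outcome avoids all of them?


Union bound: P[∪_{i=1}^{31} A_i] ≤ Σ_i P[A_i] ≤ 31·p = 31·(1/31) = 1.
Numerically: 1 ≈ 1.00000.
Is 1 < 1? NO.
Since the bound 1 is ≥ 1, the union bound is uninformative here; it does NOT by itself certify existence.

31·p = 1 ≈ 1.00000; existence NOT certified by the union bound.


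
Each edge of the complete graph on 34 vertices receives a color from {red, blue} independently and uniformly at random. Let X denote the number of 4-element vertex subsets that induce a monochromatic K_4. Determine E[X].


Let X = Σ_S X_S over the C(34, 4) = 46376 subsets S of size 4, where X_S = 1 if the K_4 on S is monochromatic.
For a fixed S, the K_4 on S has C(4, 2) = 6 edges. P[all 6 edges red] = (1/2)^6, and likewise for blue, so P[monochromatic] = 2·(1/2)^6 = 2^{1 − 6} = 1/32.
Summing: E[X] = C(34, 4) · 2^{1 − 6} = 46376 · 1/32 = 5797/4.
Numerically: E[X] ≈ 1449.2500.

E[X] = C(34,4)·2^(1−C(4,2)) = 5797/4 ≈ 1449.2500.


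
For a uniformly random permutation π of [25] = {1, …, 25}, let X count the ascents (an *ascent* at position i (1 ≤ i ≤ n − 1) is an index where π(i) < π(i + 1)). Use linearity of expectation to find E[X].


Write X = Σ X_I over i = 1, …, 24, with X_I the indicator of one ascent.
There are 24 indicators.
For each fixed i, the pair (π(i), π(i+1)) is a uniformly random ordered pair of distinct values from {1, …, 25}; by symmetry P[π(i) < π(i+1)] = 1/2.
By linearity: E[X] = 24 · (1/2) = (25 − 1) · (1/2) = 12 ≈ 12.0000.

E[X] = 12 = 12.0000.


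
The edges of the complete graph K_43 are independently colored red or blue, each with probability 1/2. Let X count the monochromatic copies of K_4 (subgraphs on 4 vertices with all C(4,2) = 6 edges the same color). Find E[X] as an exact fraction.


Let X = Σ_S X_S over the C(43, 4) = 123410 subsets S of size 4, where X_S = 1 if the K_4 on S is monochromatic.
For a fixed S, the K_4 on S has C(4, 2) = 6 edges. P[all 6 edges red] = (1/2)^6, and likewise for blue, so P[monochromatic] = 2·(1/2)^6 = 2^{1 − 6} = 1/32.
By linearity: E[X] = C(43, 4) · 2^{1 − 6} = 123410 · 1/32 = 61705/16.
Numerically: E[X] ≈ 3856.56250.

E[X] = C(43,4)·2^(1−C(4,2)) = 61705/16 ≈ 3856.56250.


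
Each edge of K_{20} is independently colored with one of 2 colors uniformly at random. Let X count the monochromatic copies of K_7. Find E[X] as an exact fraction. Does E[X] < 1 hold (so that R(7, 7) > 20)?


E[X] = C(20, 7) · 2^{1 − 21} = 77520 · 2^{−20} = 77520/1048576.
As a reduced fraction: E[X] = 4845/65536 ≈ 0.0739.
Is E[X] < 1? YES.
Since E[X] < 1, there exists a 2-coloring of K_{20} with no monochromatic K_7; hence R(7, 7) > 20.

E[X] = 4845/65536 ≈ 0.0739; E[X] < 1, so R(7, 7) > 20.
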